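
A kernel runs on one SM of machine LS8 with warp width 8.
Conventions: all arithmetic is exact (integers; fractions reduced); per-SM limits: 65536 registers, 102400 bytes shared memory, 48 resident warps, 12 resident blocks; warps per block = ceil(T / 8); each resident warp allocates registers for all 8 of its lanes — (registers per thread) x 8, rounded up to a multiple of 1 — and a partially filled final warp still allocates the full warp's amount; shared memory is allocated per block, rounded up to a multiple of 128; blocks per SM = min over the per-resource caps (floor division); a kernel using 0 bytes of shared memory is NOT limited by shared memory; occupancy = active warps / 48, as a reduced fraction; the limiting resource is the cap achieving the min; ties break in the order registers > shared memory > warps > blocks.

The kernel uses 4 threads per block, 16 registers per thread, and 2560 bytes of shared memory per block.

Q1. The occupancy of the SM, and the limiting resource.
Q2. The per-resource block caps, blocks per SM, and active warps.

Answer: occupancy 1/4, limited by blocks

registers: 512 blocks
shared memory: 40 blocks
warps: 48 blocks
blocks: 12 blocks

Answer: 12 blocks, 12 active warps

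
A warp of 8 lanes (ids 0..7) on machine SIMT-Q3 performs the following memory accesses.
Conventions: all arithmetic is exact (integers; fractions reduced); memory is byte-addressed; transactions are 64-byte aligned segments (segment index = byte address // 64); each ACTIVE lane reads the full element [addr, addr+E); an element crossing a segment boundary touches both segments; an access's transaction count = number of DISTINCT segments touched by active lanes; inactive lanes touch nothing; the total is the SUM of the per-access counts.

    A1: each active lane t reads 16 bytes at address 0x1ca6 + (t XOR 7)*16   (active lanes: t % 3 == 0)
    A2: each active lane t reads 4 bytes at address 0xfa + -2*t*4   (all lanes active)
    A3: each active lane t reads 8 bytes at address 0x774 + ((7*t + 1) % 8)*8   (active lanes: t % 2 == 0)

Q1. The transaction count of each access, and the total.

A1: 3 transactions
A2: 1 transaction
A3: 2 transactions

Answer: 3,1,2; total 6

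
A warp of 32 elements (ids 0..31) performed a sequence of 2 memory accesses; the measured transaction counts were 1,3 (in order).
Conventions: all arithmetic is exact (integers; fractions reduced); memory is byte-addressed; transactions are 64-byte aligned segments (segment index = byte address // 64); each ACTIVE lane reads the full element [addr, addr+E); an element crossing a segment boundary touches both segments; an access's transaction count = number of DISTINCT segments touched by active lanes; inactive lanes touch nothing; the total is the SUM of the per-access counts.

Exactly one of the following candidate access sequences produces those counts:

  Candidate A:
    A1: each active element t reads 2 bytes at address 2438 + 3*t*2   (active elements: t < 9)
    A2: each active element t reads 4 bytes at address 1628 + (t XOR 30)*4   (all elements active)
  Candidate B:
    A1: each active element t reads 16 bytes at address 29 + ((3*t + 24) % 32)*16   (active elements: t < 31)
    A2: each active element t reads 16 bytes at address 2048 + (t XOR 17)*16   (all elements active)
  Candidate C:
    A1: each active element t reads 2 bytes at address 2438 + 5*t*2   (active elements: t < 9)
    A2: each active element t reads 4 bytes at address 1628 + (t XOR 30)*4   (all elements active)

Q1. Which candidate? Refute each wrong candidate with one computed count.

B: A1 gives 9 transactions, not 1
C: A1 gives 2 transactions, not 1
A: all counts match (1,3)

Answer: A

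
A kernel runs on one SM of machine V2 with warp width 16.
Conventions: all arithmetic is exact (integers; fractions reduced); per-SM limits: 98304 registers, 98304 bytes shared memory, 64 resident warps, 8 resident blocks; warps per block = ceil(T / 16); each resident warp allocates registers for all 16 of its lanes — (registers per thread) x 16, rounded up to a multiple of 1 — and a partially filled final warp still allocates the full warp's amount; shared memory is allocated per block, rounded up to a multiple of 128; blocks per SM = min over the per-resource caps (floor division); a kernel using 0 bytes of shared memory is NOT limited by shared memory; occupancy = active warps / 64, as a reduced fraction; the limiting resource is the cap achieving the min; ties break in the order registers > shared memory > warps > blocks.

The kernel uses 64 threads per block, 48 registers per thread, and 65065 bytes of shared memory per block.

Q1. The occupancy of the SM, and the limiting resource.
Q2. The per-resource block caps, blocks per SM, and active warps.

Answer: occupancy 1/16, limited by shared memory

registers: 32 blocks
shared memory: 1 block
warps: 16 blocks
blocks: 8 blocks

Answer: 1 block, 4 active warps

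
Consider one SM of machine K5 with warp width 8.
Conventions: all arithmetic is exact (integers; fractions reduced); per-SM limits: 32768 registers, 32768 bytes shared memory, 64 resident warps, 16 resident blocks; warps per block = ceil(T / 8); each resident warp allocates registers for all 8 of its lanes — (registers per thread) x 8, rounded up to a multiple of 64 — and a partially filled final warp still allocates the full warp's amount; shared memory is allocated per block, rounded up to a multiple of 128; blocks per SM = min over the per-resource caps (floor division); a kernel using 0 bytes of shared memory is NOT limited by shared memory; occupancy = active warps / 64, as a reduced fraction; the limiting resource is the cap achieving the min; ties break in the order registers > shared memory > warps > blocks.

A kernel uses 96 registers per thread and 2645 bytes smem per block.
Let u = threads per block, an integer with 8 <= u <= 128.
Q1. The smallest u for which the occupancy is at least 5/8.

Answer: u = 25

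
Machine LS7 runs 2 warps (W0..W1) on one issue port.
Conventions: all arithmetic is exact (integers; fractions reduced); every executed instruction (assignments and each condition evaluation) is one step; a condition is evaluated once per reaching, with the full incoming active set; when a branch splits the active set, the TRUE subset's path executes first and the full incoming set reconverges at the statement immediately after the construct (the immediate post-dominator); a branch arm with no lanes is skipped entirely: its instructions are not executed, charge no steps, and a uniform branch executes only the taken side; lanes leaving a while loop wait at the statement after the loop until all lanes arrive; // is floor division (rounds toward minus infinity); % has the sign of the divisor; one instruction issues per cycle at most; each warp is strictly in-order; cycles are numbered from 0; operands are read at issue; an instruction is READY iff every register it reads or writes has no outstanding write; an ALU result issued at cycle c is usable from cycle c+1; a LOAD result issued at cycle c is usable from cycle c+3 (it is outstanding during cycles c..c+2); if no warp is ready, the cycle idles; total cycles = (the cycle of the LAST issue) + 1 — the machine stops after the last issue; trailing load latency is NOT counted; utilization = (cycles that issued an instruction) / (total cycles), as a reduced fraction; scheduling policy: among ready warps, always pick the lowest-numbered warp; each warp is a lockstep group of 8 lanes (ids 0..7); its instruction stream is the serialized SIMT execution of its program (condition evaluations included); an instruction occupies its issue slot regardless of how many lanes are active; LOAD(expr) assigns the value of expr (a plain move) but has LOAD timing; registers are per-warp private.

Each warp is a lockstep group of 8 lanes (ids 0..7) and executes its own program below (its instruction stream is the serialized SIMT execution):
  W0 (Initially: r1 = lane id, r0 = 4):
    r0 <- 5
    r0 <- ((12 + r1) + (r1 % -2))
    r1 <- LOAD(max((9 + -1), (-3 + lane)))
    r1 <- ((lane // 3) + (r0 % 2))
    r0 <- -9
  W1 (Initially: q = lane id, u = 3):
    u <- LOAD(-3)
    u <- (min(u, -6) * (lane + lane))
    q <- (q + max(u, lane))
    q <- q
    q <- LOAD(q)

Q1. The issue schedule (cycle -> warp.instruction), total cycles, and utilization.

cycle 0: W0.I0
cycle 1: W0.I1
cycle 2: W0.I2
cycle 3: W1.I0
cycle 4: idle
cycle 5: W0.I3
cycle 6: W0.I4
cycle 7: W1.I1
cycle 8: W1.I2
cycle 9: W1.I3
cycle 10: W1.I4

Answer: 11 cycles, utilization 10/11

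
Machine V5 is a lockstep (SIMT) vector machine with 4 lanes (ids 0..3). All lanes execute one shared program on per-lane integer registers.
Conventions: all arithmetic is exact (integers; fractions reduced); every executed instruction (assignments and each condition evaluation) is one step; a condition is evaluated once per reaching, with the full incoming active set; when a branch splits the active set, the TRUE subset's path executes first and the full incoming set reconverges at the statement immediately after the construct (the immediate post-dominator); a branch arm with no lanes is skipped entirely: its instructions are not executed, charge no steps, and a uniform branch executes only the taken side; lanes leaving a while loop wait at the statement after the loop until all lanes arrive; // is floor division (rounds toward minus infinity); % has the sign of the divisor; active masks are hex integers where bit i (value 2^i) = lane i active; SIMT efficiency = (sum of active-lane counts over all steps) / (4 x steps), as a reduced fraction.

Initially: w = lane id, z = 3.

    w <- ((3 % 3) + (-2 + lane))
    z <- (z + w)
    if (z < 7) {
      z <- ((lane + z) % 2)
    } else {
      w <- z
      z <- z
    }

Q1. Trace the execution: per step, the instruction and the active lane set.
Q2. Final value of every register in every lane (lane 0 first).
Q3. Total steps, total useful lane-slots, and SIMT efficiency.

step 0: w <- ((3 % 3) + (-2 + lane)) 0xf
step 1: z <- (z + w)                 0xf
step 2: eval (z < 7)                 0xf
step 3: z <- ((lane + z) % 2)        0xf

Answer: 4 steps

w: -2,-1,0,1
z: 1,1,1,1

steps = 4; useful = 16; efficiency = 16/16 = 1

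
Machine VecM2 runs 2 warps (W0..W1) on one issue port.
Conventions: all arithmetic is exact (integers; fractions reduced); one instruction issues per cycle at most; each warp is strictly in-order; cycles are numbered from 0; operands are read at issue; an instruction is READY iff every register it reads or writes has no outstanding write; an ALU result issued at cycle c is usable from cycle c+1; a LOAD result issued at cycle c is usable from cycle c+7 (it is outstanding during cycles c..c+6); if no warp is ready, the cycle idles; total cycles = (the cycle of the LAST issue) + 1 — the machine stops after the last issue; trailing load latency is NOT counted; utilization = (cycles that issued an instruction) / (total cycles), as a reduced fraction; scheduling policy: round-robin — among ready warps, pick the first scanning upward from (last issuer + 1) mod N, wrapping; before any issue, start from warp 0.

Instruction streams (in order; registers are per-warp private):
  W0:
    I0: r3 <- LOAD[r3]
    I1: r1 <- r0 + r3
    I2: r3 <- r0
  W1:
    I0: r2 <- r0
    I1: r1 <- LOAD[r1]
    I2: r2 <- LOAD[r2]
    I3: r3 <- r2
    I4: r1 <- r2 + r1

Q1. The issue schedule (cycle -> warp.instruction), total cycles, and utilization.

cycle 0: W0.I0
cycle 1: W1.I0
cycle 2: W1.I1
cycle 3: W1.I2
cycle 4: idle
cycle 5: idle
cycle 6: idle
cycle 7: W0.I1
cycle 8: W0.I2
cycle 9: idle
cycle 10: W1.I3
cycle 11: W1.I4

Answer: 12 cycles, utilization 2/3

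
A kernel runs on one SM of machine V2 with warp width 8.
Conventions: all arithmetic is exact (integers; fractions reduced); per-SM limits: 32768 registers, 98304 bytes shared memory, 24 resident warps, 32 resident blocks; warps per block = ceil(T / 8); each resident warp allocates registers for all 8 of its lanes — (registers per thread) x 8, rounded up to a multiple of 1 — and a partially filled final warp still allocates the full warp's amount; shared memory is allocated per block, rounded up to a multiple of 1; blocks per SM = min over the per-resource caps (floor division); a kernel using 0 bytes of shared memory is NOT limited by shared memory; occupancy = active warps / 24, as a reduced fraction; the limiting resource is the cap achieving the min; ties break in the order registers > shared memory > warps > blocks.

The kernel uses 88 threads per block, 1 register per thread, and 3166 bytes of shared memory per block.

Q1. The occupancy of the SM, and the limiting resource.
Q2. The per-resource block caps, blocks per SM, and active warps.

Answer: occupancy 11/12, limited by warps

registers: 372 blocks
shared memory: 31 blocks
warps: 2 blocks
blocks: 32 blocks

Answer: 2 blocks, 22 active warps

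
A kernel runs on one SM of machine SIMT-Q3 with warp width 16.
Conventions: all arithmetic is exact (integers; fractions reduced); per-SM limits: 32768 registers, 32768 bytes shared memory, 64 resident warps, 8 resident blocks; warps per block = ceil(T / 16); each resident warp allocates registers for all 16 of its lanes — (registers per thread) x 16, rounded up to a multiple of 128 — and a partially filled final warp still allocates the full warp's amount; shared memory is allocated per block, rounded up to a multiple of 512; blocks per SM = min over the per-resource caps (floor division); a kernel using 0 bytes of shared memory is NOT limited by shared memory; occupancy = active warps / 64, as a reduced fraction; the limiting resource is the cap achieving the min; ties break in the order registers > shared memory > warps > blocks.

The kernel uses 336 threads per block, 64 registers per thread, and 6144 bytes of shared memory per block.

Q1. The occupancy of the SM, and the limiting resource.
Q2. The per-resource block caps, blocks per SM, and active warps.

Answer: occupancy 21/64, limited by registers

registers: 1 block
shared memory: 5 blocks
warps: 3 blocks
blocks: 8 blocks

Answer: 1 block, 21 active warps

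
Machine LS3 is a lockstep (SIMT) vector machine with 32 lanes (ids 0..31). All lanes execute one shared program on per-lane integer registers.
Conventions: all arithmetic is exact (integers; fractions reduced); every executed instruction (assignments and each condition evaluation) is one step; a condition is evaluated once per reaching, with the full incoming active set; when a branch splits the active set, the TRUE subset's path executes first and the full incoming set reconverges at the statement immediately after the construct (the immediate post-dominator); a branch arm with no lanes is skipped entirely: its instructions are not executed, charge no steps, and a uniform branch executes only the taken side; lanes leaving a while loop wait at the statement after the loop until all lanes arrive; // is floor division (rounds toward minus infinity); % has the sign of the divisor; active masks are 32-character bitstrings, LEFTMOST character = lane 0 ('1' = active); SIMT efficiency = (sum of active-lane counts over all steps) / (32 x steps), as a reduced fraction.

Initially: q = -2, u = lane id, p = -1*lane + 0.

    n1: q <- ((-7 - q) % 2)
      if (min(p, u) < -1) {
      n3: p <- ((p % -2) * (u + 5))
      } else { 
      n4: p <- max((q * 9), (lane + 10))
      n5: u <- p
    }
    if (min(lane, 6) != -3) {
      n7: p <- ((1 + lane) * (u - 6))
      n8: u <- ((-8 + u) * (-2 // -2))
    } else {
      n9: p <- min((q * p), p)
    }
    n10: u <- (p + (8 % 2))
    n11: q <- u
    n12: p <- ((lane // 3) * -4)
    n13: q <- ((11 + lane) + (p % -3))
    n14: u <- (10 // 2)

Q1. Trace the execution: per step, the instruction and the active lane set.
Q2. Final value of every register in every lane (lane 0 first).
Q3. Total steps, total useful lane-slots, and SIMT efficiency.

step 0: q <- ((-7 - q) % 2)          11111111111111111111111111111111
step 1: eval (min(p, u) < -1)        11111111111111111111111111111111
step 2: p <- ((p % -2) * (u + 5))    00111111111111111111111111111111
step 3: p <- max((q * 9), (lane + 10)) 11000000000000000000000000000000
step 4: u <- p                       11000000000000000000000000000000
step 5: eval (min(lane, 6) != -3)    11111111111111111111111111111111
step 6: p <- ((1 + lane) * (u - 6))  11111111111111111111111111111111
step 7: u <- ((-8 + u) * (-2 // -2)) 11111111111111111111111111111111
step 8: u <- (p + (8 % 2))           11111111111111111111111111111111
step 9: q <- u                       11111111111111111111111111111111
step 10: p <- ((lane // 3) * -4)      11111111111111111111111111111111
step 11: q <- ((11 + lane) + (p % -3)) 11111111111111111111111111111111
step 12: u <- (10 // 2)               11111111111111111111111111111111

Answer: 13 steps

q: 11,12,13,13,14,15,15,16,17,20,21,22,22,23,24,24,25,26,29,30,31,31,32,33,33,34,35,38,39,40,40,41
u: 5,5,5,5,5,5,5,5,5,5,5,5,5,5,5,5,5,5,5,5,5,5,5,5,5,5,5,5,5,5,5,5
p: 0,0,0,-4,-4,-4,-8,-8,-8,-12,-12,-12,-16,-16,-16,-20,-20,-20,-24,-24,-24,-28,-28,-28,-32,-32,-32,-36,-36,-36,-40,-40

steps = 13; useful = 354; efficiency = 354/416 = 177/208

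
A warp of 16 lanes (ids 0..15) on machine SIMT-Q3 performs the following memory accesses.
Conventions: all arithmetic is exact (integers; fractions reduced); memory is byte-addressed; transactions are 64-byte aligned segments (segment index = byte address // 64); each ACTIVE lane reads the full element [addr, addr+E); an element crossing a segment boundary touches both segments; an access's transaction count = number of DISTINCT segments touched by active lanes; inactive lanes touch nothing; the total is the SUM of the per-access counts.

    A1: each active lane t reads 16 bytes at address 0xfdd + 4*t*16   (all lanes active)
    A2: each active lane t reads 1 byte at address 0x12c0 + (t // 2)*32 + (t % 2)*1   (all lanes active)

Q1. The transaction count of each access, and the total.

A1: 16 transactions
A2: 4 transactions

Answer: 16,4; total 20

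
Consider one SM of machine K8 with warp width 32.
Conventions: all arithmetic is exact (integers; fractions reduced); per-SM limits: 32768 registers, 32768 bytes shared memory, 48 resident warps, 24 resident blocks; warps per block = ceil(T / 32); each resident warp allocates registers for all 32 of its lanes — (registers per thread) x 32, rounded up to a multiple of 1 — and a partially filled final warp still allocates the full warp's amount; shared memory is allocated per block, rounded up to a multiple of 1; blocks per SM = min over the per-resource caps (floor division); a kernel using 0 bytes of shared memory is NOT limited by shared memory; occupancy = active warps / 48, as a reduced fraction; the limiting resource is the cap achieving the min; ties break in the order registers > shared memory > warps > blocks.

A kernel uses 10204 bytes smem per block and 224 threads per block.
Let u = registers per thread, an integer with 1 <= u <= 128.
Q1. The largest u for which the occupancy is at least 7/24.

Answer: u = 73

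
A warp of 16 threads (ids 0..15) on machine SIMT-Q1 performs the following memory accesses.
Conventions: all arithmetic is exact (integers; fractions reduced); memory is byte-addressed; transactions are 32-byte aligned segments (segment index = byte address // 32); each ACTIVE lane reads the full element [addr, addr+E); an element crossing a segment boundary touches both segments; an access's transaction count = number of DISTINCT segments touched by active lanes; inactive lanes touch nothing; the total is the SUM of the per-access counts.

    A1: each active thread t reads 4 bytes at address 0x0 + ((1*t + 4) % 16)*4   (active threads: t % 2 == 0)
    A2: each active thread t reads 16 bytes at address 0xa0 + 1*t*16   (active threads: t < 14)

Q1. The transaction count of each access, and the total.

A1: 2 transactions
A2: 7 transactions

Answer: 2,7; total 9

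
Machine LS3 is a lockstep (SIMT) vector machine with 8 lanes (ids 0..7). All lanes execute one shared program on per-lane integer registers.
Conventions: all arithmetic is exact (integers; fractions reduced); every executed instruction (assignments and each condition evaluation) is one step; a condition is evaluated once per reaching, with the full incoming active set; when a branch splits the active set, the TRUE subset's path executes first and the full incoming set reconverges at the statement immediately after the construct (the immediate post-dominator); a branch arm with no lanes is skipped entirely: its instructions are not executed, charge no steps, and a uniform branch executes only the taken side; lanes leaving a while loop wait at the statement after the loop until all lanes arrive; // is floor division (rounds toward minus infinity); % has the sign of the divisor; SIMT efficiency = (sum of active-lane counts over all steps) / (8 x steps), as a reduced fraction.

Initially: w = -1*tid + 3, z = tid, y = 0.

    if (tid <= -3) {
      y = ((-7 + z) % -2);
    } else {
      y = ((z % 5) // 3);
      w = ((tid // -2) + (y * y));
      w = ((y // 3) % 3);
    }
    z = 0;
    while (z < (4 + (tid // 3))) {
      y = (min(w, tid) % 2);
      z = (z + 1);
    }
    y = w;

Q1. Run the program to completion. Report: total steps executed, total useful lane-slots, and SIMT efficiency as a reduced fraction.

Answer: 25 steps, 173 useful, 173/200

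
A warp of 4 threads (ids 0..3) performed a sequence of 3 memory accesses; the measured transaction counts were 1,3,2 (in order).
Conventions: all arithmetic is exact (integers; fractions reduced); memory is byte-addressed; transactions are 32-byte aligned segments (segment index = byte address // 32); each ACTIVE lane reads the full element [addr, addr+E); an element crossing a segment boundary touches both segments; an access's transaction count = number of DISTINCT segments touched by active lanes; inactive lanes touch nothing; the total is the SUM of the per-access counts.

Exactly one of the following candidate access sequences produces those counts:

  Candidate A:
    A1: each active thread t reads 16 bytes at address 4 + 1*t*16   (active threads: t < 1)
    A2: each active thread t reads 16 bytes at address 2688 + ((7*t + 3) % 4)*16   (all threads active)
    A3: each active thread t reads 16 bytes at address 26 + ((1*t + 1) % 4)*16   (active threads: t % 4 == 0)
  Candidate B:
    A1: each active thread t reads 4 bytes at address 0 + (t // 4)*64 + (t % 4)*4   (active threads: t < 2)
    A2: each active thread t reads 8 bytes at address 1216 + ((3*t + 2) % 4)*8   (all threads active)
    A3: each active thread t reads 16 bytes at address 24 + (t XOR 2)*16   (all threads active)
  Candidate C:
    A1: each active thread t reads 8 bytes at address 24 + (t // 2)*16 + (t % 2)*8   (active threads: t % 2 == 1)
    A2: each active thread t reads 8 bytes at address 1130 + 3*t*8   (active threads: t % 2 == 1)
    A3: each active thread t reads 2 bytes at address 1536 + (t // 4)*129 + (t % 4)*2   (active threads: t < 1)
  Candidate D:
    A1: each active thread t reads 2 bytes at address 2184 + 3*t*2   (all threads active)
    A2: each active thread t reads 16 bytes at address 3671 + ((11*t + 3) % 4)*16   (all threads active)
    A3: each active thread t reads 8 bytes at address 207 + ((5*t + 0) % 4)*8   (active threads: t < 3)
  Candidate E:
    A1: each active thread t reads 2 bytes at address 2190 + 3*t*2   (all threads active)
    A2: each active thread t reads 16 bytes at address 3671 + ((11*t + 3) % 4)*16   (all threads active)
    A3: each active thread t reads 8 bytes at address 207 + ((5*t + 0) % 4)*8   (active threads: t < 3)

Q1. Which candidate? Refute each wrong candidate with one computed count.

A: A2 gives 2 transactions, not 3
B: A2 gives 1 transaction, not 3
C: A2 gives 2 transactions, not 3
E: A1 gives 2 transactions, not 1
D: all counts match (1,3,2)

Answer: D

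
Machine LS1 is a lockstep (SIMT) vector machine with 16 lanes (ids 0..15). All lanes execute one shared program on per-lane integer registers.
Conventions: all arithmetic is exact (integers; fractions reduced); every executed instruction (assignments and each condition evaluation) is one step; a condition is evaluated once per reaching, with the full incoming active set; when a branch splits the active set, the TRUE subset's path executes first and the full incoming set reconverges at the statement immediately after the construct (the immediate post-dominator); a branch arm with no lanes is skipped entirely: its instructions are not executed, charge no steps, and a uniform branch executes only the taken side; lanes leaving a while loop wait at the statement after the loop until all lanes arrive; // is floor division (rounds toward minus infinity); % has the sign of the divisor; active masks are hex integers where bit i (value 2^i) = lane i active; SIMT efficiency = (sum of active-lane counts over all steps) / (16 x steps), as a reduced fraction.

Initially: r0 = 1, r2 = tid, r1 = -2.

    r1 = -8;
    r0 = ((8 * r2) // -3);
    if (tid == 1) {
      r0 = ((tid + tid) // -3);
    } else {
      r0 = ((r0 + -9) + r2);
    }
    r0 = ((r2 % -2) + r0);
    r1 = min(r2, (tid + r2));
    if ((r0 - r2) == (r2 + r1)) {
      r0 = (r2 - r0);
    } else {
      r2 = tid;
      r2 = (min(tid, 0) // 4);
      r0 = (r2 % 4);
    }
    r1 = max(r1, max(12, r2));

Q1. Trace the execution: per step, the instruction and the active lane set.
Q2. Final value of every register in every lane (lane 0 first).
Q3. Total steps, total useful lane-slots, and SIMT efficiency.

step 0: r1 <- -8                     0xffff
step 1: r0 <- ((8 * r2) // -3)       0xffff
step 2: eval (tid == 1)              0xffff
step 3: r0 <- ((tid + tid) // -3)    0x0002
step 4: r0 <- ((r0 + -9) + r2)       0xfffd
step 5: r0 <- ((r2 % -2) + r0)       0xffff
step 6: r1 <- min(r2, (tid + r2))    0xffff
step 7: eval ((r0 - r2) == (r2 + r1)) 0xffff
step 8: r2 <- tid                    0xffff
step 9: r2 <- (min(tid, 0) // 4)     0xffff
step 10: r0 <- (r2 % 4)               0xffff
step 11: r1 <- max(r1, max(12, r2))   0xffff

Answer: 12 steps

r0: 0,0,0,0,0,0,0,0,0,0,0,0,0,0,0,0
r2: 0,0,0,0,0,0,0,0,0,0,0,0,0,0,0,0
r1: 12,12,12,12,12,12,12,12,12,12,12,12,12,13,14,15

steps = 12; useful = 176; efficiency = 176/192 = 11/12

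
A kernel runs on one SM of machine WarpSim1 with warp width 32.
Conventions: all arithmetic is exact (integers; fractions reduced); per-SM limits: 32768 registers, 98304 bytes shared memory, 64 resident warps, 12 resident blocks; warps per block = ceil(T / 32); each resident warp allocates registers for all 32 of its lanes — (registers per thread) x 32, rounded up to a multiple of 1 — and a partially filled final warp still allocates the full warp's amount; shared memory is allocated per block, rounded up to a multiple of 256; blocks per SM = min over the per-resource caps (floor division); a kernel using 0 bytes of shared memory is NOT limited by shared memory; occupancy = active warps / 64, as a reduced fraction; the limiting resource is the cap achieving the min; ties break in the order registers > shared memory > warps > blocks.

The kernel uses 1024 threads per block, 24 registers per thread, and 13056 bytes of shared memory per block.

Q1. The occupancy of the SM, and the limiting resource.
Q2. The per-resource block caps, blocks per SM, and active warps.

Answer: occupancy 1/2, limited by registers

registers: 1 block
shared memory: 7 blocks
warps: 2 blocks
blocks: 12 blocks

Answer: 1 block, 32 active warps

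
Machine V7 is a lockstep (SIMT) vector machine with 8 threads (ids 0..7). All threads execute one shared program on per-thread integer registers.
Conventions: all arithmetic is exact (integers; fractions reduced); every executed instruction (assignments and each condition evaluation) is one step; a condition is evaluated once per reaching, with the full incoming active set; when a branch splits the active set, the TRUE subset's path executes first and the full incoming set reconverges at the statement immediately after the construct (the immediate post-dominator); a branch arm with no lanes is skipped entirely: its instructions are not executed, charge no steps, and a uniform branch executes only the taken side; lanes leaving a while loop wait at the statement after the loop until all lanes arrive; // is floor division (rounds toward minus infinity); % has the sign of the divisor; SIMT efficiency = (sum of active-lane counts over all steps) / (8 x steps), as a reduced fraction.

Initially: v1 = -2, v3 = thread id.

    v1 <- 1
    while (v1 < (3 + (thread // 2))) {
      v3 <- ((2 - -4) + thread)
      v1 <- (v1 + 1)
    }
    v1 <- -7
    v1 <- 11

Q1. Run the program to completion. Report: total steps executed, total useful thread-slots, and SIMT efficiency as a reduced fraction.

Answer: 19 steps, 116 useful, 29/38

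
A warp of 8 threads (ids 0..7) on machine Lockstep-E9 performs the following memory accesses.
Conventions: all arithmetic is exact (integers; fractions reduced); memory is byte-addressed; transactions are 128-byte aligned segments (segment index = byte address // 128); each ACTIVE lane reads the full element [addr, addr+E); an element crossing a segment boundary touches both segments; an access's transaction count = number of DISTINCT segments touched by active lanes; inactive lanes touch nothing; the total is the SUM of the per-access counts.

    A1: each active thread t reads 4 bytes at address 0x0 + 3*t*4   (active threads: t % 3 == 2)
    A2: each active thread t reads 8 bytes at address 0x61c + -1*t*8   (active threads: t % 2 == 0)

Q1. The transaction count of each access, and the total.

A1: 1 transaction
A2: 2 transactions

Answer: 1,2; total 3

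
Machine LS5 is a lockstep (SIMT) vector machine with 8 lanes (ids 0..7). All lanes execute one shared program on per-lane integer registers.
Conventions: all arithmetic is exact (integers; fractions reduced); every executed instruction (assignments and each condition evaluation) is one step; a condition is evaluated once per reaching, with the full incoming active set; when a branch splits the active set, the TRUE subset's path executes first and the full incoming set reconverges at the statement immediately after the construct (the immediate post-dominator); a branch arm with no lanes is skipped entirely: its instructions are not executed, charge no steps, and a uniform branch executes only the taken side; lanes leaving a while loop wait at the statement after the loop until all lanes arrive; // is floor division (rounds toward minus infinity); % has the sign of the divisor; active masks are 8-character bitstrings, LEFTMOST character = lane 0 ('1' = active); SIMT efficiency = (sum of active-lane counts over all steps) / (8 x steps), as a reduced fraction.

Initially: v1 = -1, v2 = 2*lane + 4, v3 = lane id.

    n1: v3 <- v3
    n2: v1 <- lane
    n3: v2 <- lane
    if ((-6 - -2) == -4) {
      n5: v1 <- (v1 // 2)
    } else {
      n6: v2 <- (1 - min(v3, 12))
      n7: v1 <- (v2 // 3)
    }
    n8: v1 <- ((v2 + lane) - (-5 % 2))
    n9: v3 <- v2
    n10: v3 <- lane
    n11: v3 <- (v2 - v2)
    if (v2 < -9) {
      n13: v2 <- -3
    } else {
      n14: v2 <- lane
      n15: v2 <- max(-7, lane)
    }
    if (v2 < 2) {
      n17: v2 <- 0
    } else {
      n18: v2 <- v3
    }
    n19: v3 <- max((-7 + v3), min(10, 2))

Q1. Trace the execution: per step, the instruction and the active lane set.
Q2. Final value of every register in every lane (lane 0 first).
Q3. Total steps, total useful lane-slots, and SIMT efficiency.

step 0: v3 <- v3                     11111111
step 1: v1 <- lane                   11111111
step 2: v2 <- lane                   11111111
step 3: eval ((-6 - -2) == -4)       11111111
step 4: v1 <- (v1 // 2)              11111111
step 5: v1 <- ((v2 + lane) - (-5 % 2)) 11111111
step 6: v3 <- v2                     11111111
step 7: v3 <- lane                   11111111
step 8: v3 <- (v2 - v2)              11111111
step 9: eval (v2 < -9)               11111111
step 10: v2 <- lane                   11111111
step 11: v2 <- max(-7, lane)          11111111
step 12: eval (v2 < 2)                11111111
step 13: v2 <- 0                      11000000
step 14: v2 <- v3                     00111111
step 15: v3 <- max((-7 + v3), min(10, 2)) 11111111

Answer: 16 steps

v1: -1,1,3,5,7,9,11,13
v2: 0,0,0,0,0,0,0,0
v3: 2,2,2,2,2,2,2,2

steps = 16; useful = 120; efficiency = 120/128 = 15/16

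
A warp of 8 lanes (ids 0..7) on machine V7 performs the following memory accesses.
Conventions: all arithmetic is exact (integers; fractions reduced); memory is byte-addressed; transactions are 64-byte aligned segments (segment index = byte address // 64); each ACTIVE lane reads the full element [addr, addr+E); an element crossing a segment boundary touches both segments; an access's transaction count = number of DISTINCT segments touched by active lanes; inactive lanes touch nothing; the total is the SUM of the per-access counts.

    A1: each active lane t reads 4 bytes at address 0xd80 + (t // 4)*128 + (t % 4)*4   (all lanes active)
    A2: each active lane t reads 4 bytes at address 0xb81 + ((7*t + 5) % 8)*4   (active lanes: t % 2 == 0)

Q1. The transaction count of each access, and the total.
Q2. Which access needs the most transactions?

A1: 2 transactions
A2: 1 transaction

Answer: 2,1; total 3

Answer: A1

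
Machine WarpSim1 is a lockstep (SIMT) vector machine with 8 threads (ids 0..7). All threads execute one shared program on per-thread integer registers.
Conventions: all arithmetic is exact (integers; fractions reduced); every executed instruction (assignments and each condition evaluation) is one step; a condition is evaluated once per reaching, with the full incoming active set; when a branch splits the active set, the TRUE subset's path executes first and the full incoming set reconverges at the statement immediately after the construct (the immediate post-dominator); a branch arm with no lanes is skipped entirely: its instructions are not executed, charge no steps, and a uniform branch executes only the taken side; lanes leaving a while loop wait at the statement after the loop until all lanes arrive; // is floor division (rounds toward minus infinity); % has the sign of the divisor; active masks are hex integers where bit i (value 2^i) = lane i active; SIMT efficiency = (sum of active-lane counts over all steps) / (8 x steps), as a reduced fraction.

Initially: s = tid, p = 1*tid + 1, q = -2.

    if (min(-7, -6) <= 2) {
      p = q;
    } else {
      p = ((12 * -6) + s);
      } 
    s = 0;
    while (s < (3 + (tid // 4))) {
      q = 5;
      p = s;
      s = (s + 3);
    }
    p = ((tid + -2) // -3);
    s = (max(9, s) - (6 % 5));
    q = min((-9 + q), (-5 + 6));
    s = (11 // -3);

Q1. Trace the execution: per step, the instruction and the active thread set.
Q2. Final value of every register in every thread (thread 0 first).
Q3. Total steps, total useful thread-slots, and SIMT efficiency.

step 0: eval (min(-7, -6) <= 2)      0xff
step 1: p <- q                       0xff
step 2: s <- 0                       0xff
step 3: eval (s < (3 + (tid // 4)))  0xff
step 4: q <- 5                       0xff
step 5: p <- s                       0xff
step 6: s <- (s + 3)                 0xff
step 7: eval (s < (3 + (tid // 4)))  0xff
step 8: q <- 5                       0xf0
step 9: p <- s                       0xf0
step 10: s <- (s + 3)                 0xf0
step 11: eval (s < (3 + (tid // 4)))  0xf0
step 12: p <- ((tid + -2) // -3)      0xff
step 13: s <- (max(9, s) - (6 % 5))   0xff
step 14: q <- min((-9 + q), (-5 + 6)) 0xff
step 15: s <- (11 // -3)              0xff

Answer: 16 steps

s: -4,-4,-4,-4,-4,-4,-4,-4
p: 0,0,0,-1,-1,-1,-2,-2
q: -4,-4,-4,-4,-4,-4,-4,-4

steps = 16; useful = 112; efficiency = 112/128 = 7/8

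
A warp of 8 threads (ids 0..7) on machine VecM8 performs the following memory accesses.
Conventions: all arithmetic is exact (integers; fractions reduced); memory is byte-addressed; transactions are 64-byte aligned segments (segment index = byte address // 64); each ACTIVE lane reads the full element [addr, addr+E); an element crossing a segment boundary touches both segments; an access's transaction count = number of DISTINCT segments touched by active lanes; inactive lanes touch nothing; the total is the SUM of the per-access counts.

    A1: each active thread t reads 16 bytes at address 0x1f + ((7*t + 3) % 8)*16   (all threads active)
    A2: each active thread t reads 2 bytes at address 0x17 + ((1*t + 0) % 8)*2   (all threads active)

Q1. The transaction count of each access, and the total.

A1: 3 transactions
A2: 1 transaction

Answer: 3,1; total 4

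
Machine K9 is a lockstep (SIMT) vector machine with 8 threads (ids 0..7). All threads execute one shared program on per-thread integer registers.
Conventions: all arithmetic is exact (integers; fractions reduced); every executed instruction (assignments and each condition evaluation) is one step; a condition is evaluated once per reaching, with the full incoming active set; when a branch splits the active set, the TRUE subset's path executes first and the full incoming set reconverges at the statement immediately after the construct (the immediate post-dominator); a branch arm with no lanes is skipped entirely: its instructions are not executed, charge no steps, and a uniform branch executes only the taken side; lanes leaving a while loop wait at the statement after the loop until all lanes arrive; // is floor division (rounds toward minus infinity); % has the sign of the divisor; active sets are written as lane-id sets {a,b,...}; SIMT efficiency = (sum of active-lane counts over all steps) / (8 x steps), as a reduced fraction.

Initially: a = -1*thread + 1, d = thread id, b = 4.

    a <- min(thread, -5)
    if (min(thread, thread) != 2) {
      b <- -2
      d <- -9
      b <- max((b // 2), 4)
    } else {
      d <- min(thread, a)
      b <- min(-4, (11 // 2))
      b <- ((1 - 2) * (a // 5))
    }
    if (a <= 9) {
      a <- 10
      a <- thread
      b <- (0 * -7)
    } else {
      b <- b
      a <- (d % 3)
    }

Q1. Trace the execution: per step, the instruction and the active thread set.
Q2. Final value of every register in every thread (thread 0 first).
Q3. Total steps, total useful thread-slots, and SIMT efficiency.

step 0: a <- min(thread, -5)         {0,1,2,3,4,5,6,7}
step 1: eval (min(thread, thread) != 2) {0,1,2,3,4,5,6,7}
step 2: b <- -2                      {0,1,3,4,5,6,7}
step 3: d <- -9                      {0,1,3,4,5,6,7}
step 4: b <- max((b // 2), 4)        {0,1,3,4,5,6,7}
step 5: d <- min(thread, a)          {2}
step 6: b <- min(-4, (11 // 2))      {2}
step 7: b <- ((1 - 2) * (a // 5))    {2}
step 8: eval (a <= 9)                {0,1,2,3,4,5,6,7}
step 9: a <- 10                      {0,1,2,3,4,5,6,7}
step 10: a <- thread                  {0,1,2,3,4,5,6,7}
step 11: b <- (0 * -7)                {0,1,2,3,4,5,6,7}

Answer: 12 steps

a: 0,1,2,3,4,5,6,7
d: -9,-9,-5,-9,-9,-9,-9,-9
b: 0,0,0,0,0,0,0,0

steps = 12; useful = 72; efficiency = 72/96 = 3/4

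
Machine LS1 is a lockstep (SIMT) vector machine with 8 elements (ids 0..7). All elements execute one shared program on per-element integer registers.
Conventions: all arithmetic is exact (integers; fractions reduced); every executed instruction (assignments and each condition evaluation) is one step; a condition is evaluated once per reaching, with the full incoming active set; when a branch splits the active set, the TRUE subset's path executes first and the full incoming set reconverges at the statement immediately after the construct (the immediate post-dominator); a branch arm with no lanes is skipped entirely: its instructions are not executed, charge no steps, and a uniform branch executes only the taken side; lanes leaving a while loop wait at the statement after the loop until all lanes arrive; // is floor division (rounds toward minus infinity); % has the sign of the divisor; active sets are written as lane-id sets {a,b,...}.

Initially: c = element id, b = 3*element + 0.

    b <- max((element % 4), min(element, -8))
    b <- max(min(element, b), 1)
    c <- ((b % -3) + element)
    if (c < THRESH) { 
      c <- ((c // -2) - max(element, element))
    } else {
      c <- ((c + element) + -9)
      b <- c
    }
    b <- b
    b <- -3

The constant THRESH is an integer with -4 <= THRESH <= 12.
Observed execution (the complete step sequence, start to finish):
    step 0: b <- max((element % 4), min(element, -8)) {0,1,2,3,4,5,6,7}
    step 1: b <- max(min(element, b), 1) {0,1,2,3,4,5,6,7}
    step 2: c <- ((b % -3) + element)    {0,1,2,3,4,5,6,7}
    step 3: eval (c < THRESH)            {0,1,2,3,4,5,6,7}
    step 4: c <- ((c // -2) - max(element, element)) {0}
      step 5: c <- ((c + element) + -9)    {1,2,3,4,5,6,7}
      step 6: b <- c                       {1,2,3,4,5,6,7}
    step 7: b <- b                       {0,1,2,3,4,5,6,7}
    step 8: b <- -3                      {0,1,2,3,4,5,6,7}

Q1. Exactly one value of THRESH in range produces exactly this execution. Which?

Answer: THRESH = -1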